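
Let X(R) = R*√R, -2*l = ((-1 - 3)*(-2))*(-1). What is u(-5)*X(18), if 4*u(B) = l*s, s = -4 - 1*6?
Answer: -540*√2 ≈ -763.68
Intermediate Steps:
s = -10 (s = -4 - 6 = -10)
l = 4 (l = -(-1 - 3)*(-2)*(-1)/2 = -(-4*(-2))*(-1)/2 = -4*(-1) = -½*(-8) = 4)
u(B) = -10 (u(B) = (4*(-10))/4 = (¼)*(-40) = -10)
X(R) = R^(3/2)
u(-5)*X(18) = -540*√2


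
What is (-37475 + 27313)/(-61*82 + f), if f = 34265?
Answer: -10162/29263 ≈ -0.34726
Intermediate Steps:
(-37475 + 27313)/(-61*82 + f) = (-37475 + 27313)/(-61*82 + 34265) = -10162/(-5002 + 34265) = -10162/29263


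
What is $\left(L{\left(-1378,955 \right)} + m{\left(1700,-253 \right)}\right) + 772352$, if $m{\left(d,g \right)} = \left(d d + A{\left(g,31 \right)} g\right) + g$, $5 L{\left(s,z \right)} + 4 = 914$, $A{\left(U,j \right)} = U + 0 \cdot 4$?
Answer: $3726290$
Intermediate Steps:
$A{\left(U,j \right)} = U$ ($A{\left(U,j \right)} = U + 0 = U$)
$L{\left(s,z \right)} = 182$ ($L{\left(s,z \right)} = - \frac{4}{5} + \frac{1}{5} \cdot 914 = - \frac{4}{5} + \frac{914}{5} = 182$)
$m{\left(d,g \right)} = g + d^{2} + g^{2}$ ($m{\left(d,g \right)} = \left(d d + g g\right) + g = \left(d^{2} + g^{2}\right) + g = g + d^{2} + g^{2}$)
$\left(L{\left(-1378,955 \right)} + m{\left(1700,-253 \right)}\right) + 772352 = \left(182 + \left(-253 + 1700^{2} + \left(-253\right)^{2}\right)\right) + 772352 = \left(182 + \left(-253 + 2890000 + 64009\right)\right) + 772352 = \left(182 + 2953756\right) + 772352 = 2953938 + 772352 = 3726290$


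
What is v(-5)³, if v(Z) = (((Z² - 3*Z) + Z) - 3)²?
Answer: 1073741824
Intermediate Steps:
v(Z) = (-3 + Z² - 2*Z)² (v(Z) = ((Z² - 2*Z) - 3)² = (-3 + Z² - 2*Z)²)
v(-5)³ = ((3 - 1*(-5)² + 2*(-5))²)³ = ((3 - 1*25 - 10)²)³ = ((3 - 25 - 10)²)³ = ((-32)²)³ = 1024³ = 1073741824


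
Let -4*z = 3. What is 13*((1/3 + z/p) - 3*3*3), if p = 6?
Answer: -8359/24 ≈ -348.29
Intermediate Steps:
z = -¾ (z = -¼*3 = -¾ ≈ -0.75000)
13*((1/3 + z/p) - 3*3*3) = 13*((1/3 - ¾/6) - 3*3*3) = 13*((1*(⅓) - ¾*⅙) - 9*3) = 13*((⅓ - ⅛) - 27) = 13*(5/24 - 27) = 13*(-643/24) = -8359/24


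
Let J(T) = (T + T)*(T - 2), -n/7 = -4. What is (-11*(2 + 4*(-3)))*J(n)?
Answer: 160160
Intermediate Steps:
n = 28 (n = -7*(-4) = 28)
J(T) = 2*T*(-2 + T) (J(T) = (2*T)*(-2 + T) = 2*T*(-2 + T))
(-11*(2 + 4*(-3)))*J(n) = (-11*(2 + 4*(-3)))*(2*28*(-2 + 28)) = (-11*(2 - 12))*(2*28*26) = -11*(-10)*1456 = 110*1456 = 160160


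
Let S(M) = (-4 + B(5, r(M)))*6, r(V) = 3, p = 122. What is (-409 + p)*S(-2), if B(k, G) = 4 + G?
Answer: -5166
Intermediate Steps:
S(M) = 18 (S(M) = (-4 + (4 + 3))*6 = (-4 + 7)*6 = 3*6 = 18)
(-409 + p)*S(-2) = (-409 + 122)*18 = -287*18 = -5166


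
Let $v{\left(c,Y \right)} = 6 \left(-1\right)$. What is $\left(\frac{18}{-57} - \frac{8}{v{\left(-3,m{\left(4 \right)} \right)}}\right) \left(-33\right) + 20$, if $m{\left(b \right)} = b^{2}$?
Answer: $- \frac{258}{19} \approx -13.579$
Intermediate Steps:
$v{\left(c,Y \right)} = -6$
$\left(\frac{18}{-57} - \frac{8}{v{\left(-3,m{\left(4 \right)} \right)}}\right) \left(-33\right) + 20 = \left(\frac{18}{-57} - \frac{8}{-6}\right) \left(-33\right) + 20 = \left(18 \left(- \frac{1}{57}\right) - - \frac{4}{3}\right) \left(-33\right) + 20 = \left(- \frac{6}{19} + \frac{4}{3}\right) \left(-33\right) + 20 = \frac{58}{57} \left(-33\right) + 20 = - \frac{638}{19} + 20 = - \frac{258}{19}$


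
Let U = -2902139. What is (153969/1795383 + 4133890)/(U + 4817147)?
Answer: 2473971994613/1146057602688 ≈ 2.1587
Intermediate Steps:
(153969/1795383 + 4133890)/(U + 4817147) = (153969/1795383 + 4133890)/(-2902139 + 4817147) = (153969*(1/1795383) + 4133890)/1915008 = (51323/598461 + 4133890)*(1/1915008) = (2473971994613/598461)*(1/1915008) = 2473971994613/1146057602688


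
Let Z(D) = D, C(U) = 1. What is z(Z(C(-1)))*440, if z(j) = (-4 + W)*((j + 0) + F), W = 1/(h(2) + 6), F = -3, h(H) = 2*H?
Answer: 3432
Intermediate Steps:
W = ⅒ (W = 1/(2*2 + 6) = 1/(4 + 6) = 1/10 = ⅒ ≈ 0.10000)
z(j) = 117/10 - 39*j/10 (z(j) = (-4 + ⅒)*((j + 0) - 3) = -39*(j - 3)/10 = -39*(-3 + j)/10 = 117/10 - 39*j/10)
z(Z(C(-1)))*440 = (117/10 - 39/10*1)*440 = (117/10 - 39/10)*440 = (39/5)*440 = 3432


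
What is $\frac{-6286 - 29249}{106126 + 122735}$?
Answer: $- \frac{11845}{76287} \approx -0.15527$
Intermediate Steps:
$\frac{-6286 - 29249}{106126 + 122735} = - \frac{35535}{228861} = \left(-35535\right) \frac{1}{228861} = - \frac{11845}{76287}$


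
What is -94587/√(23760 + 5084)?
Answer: -94587*√7211/14422 ≈ -556.93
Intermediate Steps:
-94587/√(23760 + 5084) = -94587*√7211/14422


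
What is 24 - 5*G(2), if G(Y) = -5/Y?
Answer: 73/2 ≈ 36.500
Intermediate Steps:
24 - 5*G(2) = 24 - (-25)/2 = 24 - 5*(-5/2) = 24 + 25/2 = 73/2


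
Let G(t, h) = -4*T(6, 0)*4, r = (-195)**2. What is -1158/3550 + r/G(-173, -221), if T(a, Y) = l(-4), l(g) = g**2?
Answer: -67642599/454400 ≈ -148.86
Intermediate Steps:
T(a, Y) = 16 (T(a, Y) = (-4)**2 = 16)
r = 38025
G(t, h) = -256 (G(t, h) = -4*16*4 = -64*4 = -256)
-1158/3550 + r/G(-173, -221) = -1158/3550 + 38025/(-256) = -1158*1/3550 + 38025*(-1/256) = -579/1775 - 38025/256 = -67642599/454400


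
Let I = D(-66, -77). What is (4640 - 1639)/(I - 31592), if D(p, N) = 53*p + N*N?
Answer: -3001/29161 ≈ -0.10291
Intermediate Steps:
D(p, N) = N² + 53*p (D(p, N) = 53*p + N² = N² + 53*p)
I = 2431 (I = (-77)² + 53*(-66) = 5929 - 3498 = 2431)
(4640 - 1639)/(I - 31592) = (4640 - 1639)/(2431 - 31592) = 3001/(-29161) = 3001*(-1/29161) = -3001/29161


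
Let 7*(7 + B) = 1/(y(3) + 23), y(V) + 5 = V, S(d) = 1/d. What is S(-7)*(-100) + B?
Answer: 1072/147 ≈ 7.2925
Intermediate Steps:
y(V) = -5 + V
B = -1028/147 (B = -7 + 1/(7*((-5 + 3) + 23)) = -7 + 1/(7*(-2 + 23)) = -7 + (1/7)/21 = -7 + (1/7)*(1/21) = -7 + 1/147 = -1028/147 ≈ -6.9932)
S(-7)*(-100) + B = -100/(-7) - 1028/147 = -1/7*(-100) - 1028/147 = 100/7 - 1028/147 = 1072/147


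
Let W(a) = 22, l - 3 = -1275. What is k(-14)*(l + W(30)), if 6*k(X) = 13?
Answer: -8125/3 ≈ -2708.3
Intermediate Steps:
l = -1272 (l = 3 - 1275 = -1272)
k(X) = 13/6 (k(X) = (1/6)*13 = 13/6)
k(-14)*(l + W(30)) = 13*(-1272 + 22)/6 = (13/6)*(-1250) = -8125/3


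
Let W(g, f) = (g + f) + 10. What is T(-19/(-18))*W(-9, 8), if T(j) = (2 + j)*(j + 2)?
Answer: 3025/36 ≈ 84.028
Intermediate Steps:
W(g, f) = 10 + f + g (W(g, f) = (f + g) + 10 = 10 + f + g)
T(j) = (2 + j)² (T(j) = (2 + j)*(2 + j) = (2 + j)²)
T(-19/(-18))*W(-9, 8) = (2 - 19/(-18))²*(10 + 8 - 9) = (2 - 19*(-1/18))²*9 = (2 + 19/18)²*9 = (55/18)²*9 = (3025/324)*9 = 3025/36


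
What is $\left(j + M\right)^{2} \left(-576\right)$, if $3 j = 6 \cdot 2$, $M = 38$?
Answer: $-1016064$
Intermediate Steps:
$j = 4$ ($j = \frac{6 \cdot 2}{3} = \frac{1}{3} \cdot 12 = 4$)
$\left(j + M\right)^{2} \left(-576\right) = \left(4 + 38\right)^{2} \left(-576\right) = 42^{2} \left(-576\right) = 1764 \left(-576\right) = -1016064$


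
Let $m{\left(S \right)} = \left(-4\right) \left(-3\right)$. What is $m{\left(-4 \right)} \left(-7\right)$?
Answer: $-84$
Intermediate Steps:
$m{\left(S \right)} = 12$
$m{\left(-4 \right)} \left(-7\right) = 12 \left(-7\right) = -84$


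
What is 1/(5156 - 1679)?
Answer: 1/3477 ≈ 0.00028760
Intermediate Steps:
1/(5156 - 1679) = 1/3477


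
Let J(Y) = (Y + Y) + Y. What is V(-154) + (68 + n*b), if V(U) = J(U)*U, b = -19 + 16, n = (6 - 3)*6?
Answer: 71162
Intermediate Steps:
J(Y) = 3*Y (J(Y) = 2*Y + Y = 3*Y)
n = 18 (n = 3*6 = 18)
b = -3
V(U) = 3*U² (V(U) = (3*U)*U = 3*U²)
V(-154) + (68 + n*b) = 3*(-154)² + (68 + 18*(-3)) = 3*23716 + (68 - 54) = 71148 + 14 = 71162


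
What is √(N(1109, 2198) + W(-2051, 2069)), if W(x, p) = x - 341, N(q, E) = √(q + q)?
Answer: √(-2392 + √2218) ≈ 48.424*I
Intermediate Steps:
N(q, E) = √2*√q (N(q, E) = √(2*q) = √2*√q)
W(x, p) = -341 + x
√(N(1109, 2198) + W(-2051, 2069)) = √(√2*√1109 + (-341 - 2051)) = √(√2218 - 2392) = √(-2392 + √2218)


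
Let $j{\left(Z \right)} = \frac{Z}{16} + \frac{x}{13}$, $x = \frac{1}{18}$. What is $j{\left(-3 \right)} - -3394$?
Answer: $\frac{6353225}{1872} \approx 3393.8$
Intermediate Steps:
$x = \frac{1}{18} \approx 0.055556$
$j{\left(Z \right)} = \frac{1}{234} + \frac{Z}{16}$ ($j{\left(Z \right)} = \frac{Z}{16} + \frac{1}{18 \cdot 13} = Z \frac{1}{16} + \frac{1}{18} \cdot \frac{1}{13} = \frac{Z}{16} + \frac{1}{234} = \frac{1}{234} + \frac{Z}{16}$)
$j{\left(-3 \right)} - -3394 = \left(\frac{1}{234} + \frac{1}{16} \left(-3\right)\right) - -3394 = \left(\frac{1}{234} - \frac{3}{16}\right) + 3394 = - \frac{343}{1872} + 3394 = \frac{6353225}{1872}$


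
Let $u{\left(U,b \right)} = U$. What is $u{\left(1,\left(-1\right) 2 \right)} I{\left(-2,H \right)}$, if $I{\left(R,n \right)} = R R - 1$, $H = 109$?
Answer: $3$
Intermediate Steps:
$I{\left(R,n \right)} = -1 + R^{2}$ ($I{\left(R,n \right)} = R^{2} - 1 = -1 + R^{2}$)
$u{\left(1,\left(-1\right) 2 \right)} I{\left(-2,H \right)} = 1 \left(-1 + \left(-2\right)^{2}\right) = 1 \left(-1 + 4\right) = 1 \cdot 3 = 3$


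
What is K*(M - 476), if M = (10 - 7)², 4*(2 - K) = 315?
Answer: 143369/4 ≈ 35842.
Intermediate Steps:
K = -307/4 (K = 2 - ¼*315 = 2 - 315/4 = -307/4 ≈ -76.750)
M = 9 (M = 3² = 9)
K*(M - 476) = -307*(9 - 476)/4 = -307/4*(-467) = 143369/4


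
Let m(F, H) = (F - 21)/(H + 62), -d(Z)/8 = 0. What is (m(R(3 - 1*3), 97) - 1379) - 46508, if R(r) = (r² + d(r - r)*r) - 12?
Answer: -2538022/53 ≈ -47887.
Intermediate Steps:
d(Z) = 0 (d(Z) = -8*0 = 0)
R(r) = -12 + r² (R(r) = (r² + 0*r) - 12 = (r² + 0) - 12 = r² - 12 = -12 + r²)
m(F, H) = (-21 + F)/(62 + H)
(m(R(3 - 1*3), 97) - 1379) - 46508 = ((-21 + (-12 + (3 - 1*3)²))/(62 + 97) - 1379) - 46508 = ((-21 + (-12 + (3 - 3)²))/159 - 1379) - 46508 = ((-21 + (-12 + 0²))/159 - 1379) - 46508 = ((-21 + (-12 + 0))/159 - 1379) - 46508 = ((-21 - 12)/159 - 1379) - 46508 = ((1/159)*(-33) - 1379) - 46508 = (-11/53 - 1379) - 46508 = -73098/53 - 46508 = -2538022/53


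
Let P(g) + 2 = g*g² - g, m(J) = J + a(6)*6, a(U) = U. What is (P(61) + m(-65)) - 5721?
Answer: 221168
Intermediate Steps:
m(J) = 36 + J (m(J) = J + 6*6 = J + 36 = 36 + J)
P(g) = -2 + g³ - g (P(g) = -2 + (g*g² - g) = -2 + (g³ - g) = -2 + g³ - g)
(P(61) + m(-65)) - 5721 = ((-2 + 61³ - 1*61) + (36 - 65)) - 5721 = ((-2 + 226981 - 61) - 29) - 5721 = (226918 - 29) - 5721 = 226889 - 5721 = 221168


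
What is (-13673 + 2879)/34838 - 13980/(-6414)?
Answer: 34816877/18620911 ≈ 1.8698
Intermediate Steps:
(-13673 + 2879)/34838 - 13980/(-6414) = -10794*1/34838 - 13980*(-1/6414) = -5397/17419 + 2330/1069 = 34816877/18620911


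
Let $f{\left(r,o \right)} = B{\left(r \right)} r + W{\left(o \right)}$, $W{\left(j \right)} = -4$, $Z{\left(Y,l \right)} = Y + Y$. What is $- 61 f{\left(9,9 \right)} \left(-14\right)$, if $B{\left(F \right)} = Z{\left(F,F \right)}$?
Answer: $134932$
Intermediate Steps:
$Z{\left(Y,l \right)} = 2 Y$
$B{\left(F \right)} = 2 F$
$f{\left(r,o \right)} = -4 + 2 r^{2}$ ($f{\left(r,o \right)} = 2 r r - 4 = 2 r^{2} - 4 = -4 + 2 r^{2}$)
$- 61 f{\left(9,9 \right)} \left(-14\right) = - 61 \left(-4 + 2 \cdot 9^{2}\right) \left(-14\right) = - 61 \left(-4 + 2 \cdot 81\right) \left(-14\right) = - 61 \left(-4 + 162\right) \left(-14\right) = \left(-61\right) 158 \left(-14\right) = \left(-9638\right) \left(-14\right) = 134932$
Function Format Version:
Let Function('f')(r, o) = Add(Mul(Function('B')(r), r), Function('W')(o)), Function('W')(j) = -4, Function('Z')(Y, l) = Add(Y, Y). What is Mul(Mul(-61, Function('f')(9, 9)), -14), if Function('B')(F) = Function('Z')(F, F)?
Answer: 134932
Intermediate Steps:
Function('Z')(Y, l) = Mul(2, Y)
Function('B')(F) = Mul(2, F)
Function('f')(r, o) = Add(-4, Mul(2, Pow(r, 2))) (Function('f')(r, o) = Add(Mul(Mul(2, r), r), -4) = Add(Mul(2, Pow(r, 2)), -4) = Add(-4, Mul(2, Pow(r, 2))))
Mul(Mul(-61, Function('f')(9, 9)), -14) = Mul(Mul(-61, Add(-4, Mul(2, Pow(9, 2)))), -14) = Mul(Mul(-61, Add(-4, Mul(2, 81))), -14) = Mul(Mul(-61, Add(-4, 162)), -14) = Mul(Mul(-61, 158), -14) = Mul(-9638, -14) = 134932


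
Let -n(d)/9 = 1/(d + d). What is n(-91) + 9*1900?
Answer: 3112209/182 ≈ 17100.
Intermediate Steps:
n(d) = -9/(2*d) (n(d) = -9/(d + d) = -9*1/(2*d) = -9/(2*d))
n(-91) + 9*1900 = -9/2/(-91) + 9*1900 = -9/2*(-1/91) + 17100 = 9/182 + 17100 = 3112209/182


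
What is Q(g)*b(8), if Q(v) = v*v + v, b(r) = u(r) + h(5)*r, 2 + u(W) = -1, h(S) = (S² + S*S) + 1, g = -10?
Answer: 36450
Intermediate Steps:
h(S) = 1 + 2*S² (h(S) = (S² + S²) + 1 = 2*S² + 1 = 1 + 2*S²)
u(W) = -3 (u(W) = -2 - 1 = -3)
b(r) = -3 + 51*r (b(r) = -3 + (1 + 2*5²)*r = -3 + (1 + 2*25)*r = -3 + (1 + 50)*r = -3 + 51*r)
Q(v) = v + v² (Q(v) = v² + v = v + v²)
Q(g)*b(8) = (-10*(1 - 10))*(-3 + 51*8) = (-10*(-9))*(-3 + 408) = 90*405 = 36450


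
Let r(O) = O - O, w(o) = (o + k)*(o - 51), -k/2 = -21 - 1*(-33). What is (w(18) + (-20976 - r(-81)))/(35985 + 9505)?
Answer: -10389/22745 ≈ -0.45676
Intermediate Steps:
k = -24 (k = -2*(-21 - 1*(-33)) = -2*(-21 + 33) = -2*12 = -24)
w(o) = (-51 + o)*(-24 + o) (w(o) = (o - 24)*(o - 51) = (-24 + o)*(-51 + o) = (-51 + o)*(-24 + o))
r(O) = 0
(w(18) + (-20976 - r(-81)))/(35985 + 9505) = ((1224 + 18² - 75*18) + (-20976 - 1*0))/(35985 + 9505) = ((1224 + 324 - 1350) + (-20976 + 0))/45490 = (198 - 20976)*(1/45490) = -20778*1/45490 = -10389/22745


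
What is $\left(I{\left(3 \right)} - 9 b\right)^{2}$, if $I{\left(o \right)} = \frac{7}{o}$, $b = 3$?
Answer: $\frac{5476}{9} \approx 608.44$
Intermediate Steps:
$\left(I{\left(3 \right)} - 9 b\right)^{2} = \left(\frac{7}{3} - 27\right)^{2} = \left(- \frac{74}{3}\right)^{2} = \frac{5476}{9}$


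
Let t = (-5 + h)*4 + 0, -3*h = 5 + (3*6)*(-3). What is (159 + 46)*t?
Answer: 27880/3 ≈ 9293.3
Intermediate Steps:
h = 49/3 (h = -(5 + (3*6)*(-3))/3 = -(5 + 18*(-3))/3 = -(5 - 54)/3 = -1/3*(-49) = 49/3 ≈ 16.333)
t = 136/3 (t = (-5 + 49/3)*4 + 0 = (34/3)*4 + 0 = 136/3 + 0 = 136/3 ≈ 45.333)
(159 + 46)*t = (159 + 46)*(136/3) = 205*(136/3) = 27880/3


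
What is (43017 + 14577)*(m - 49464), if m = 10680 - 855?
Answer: -2282968566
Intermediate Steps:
m = 9825
(43017 + 14577)*(m - 49464) = (43017 + 14577)*(9825 - 49464) = 57594*(-39639) = -2282968566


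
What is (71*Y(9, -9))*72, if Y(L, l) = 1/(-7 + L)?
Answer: 2556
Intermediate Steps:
(71*Y(9, -9))*72 = (71/(-7 + 9))*72 = (71/2)*72 = 2556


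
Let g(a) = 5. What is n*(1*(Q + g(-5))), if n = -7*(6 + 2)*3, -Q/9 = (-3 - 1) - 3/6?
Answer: -7644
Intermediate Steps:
Q = 81/2 (Q = -9*((-3 - 1) - 3/6) = -9*(-4 - 3*⅙) = -9*(-4 - ½) = -9*(-9/2) = 81/2 ≈ 40.500)
n = -168 (n = -56*3 = -7*24 = -168)
n*(1*(Q + g(-5))) = -168*(81/2 + 5) = -168*91/2 = -7644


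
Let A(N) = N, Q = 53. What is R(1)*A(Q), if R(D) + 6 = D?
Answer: -265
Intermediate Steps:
R(D) = -6 + D
R(1)*A(Q) = (-6 + 1)*53 = -5*53 = -265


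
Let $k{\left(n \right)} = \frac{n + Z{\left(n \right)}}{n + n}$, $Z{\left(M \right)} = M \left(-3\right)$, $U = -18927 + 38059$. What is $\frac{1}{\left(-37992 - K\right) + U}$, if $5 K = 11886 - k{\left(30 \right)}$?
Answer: $- \frac{5}{106187} \approx -4.7087 \cdot 10^{-5}$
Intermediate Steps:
$U = 19132$
$Z{\left(M \right)} = - 3 M$
$k{\left(n \right)} = -1$ ($k{\left(n \right)} = \frac{n - 3 n}{n + n} = \frac{\left(-2\right) n}{2 n} = - 2 n \frac{1}{2 n} = -1$)
$K = \frac{11887}{5}$ ($K = \frac{11886 - -1}{5} = \frac{11886 + 1}{5} = \frac{1}{5} \cdot 11887 = \frac{11887}{5} \approx 2377.4$)
$\frac{1}{\left(-37992 - K\right) + U} = \frac{1}{\left(-37992 - \frac{11887}{5}\right) + 19132} = \frac{1}{- \frac{201847}{5} + 19132} = \frac{1}{- \frac{106187}{5}} = - \frac{5}{106187}$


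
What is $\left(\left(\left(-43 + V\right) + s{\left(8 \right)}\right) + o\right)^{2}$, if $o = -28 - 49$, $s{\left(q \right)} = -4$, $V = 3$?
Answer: $14641$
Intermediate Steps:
$o = -77$ ($o = -28 - 49 = -77$)
$\left(\left(\left(-43 + V\right) + s{\left(8 \right)}\right) + o\right)^{2} = \left(\left(\left(-43 + 3\right) - 4\right) - 77\right)^{2} = \left(\left(-40 - 4\right) - 77\right)^{2} = \left(-44 - 77\right)^{2} = \left(-121\right)^{2} = 14641$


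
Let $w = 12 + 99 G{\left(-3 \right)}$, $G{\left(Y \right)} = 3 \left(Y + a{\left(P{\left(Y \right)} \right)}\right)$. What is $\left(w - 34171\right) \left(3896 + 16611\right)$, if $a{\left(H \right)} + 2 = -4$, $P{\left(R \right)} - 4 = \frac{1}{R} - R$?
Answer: $-755313824$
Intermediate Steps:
$P{\left(R \right)} = 4 + \frac{1}{R} - R$ ($P{\left(R \right)} = 4 - \left(R - \frac{1}{R}\right) = 4 + \frac{1}{R} - R$)
$a{\left(H \right)} = -6$ ($a{\left(H \right)} = -2 - 4 = -6$)
$G{\left(Y \right)} = -18 + 3 Y$ ($G{\left(Y \right)} = 3 \left(Y - 6\right) = 3 \left(-6 + Y\right) = -18 + 3 Y$)
$w = -2661$ ($w = 12 + 99 \left(-18 + 3 \left(-3\right)\right) = 12 + 99 \left(-18 - 9\right) = 12 + 99 \left(-27\right) = 12 - 2673 = -2661$)
$\left(w - 34171\right) \left(3896 + 16611\right) = \left(-2661 - 34171\right) \left(3896 + 16611\right) = \left(-36832\right) 20507 = -755313824$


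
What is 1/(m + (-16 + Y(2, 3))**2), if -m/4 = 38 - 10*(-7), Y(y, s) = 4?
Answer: -1/288 ≈ -0.0034722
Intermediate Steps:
m = -432 (m = -4*(38 - 10*(-7)) = -4*(38 + 70) = -4*108 = -432)
1/(m + (-16 + Y(2, 3))**2) = 1/(-432 + (-16 + 4)**2) = 1/(-432 + (-12)**2) = 1/(-432 + 144) = 1/(-288) = -1/288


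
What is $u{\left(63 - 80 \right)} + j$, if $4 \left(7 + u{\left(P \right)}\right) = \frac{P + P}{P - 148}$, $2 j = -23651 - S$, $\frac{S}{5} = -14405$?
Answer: $\frac{7979417}{330} \approx 24180.0$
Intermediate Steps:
$S = -72025$ ($S = 5 \left(-14405\right) = -72025$)
$j = 24187$ ($j = \frac{-23651 - -72025}{2} = \frac{-23651 + 72025}{2} = \frac{1}{2} \cdot 48374 = 24187$)
$u{\left(P \right)} = -7 + \frac{P}{2 \left(-148 + P\right)}$ ($u{\left(P \right)} = -7 + \frac{\left(P + P\right) \frac{1}{P - 148}}{4} = -7 + \frac{2 P \frac{1}{-148 + P}}{4} = -7 + \frac{P}{2 \left(-148 + P\right)}$)
$u{\left(63 - 80 \right)} + j = \frac{2072 - 13 \left(63 - 80\right)}{2 \left(-148 + \left(63 - 80\right)\right)} + 24187 = \frac{2072 - -221}{2 \left(-148 - 17\right)} + 24187 = \frac{2072 + 221}{2 \left(-165\right)} + 24187 = \frac{1}{2} \left(- \frac{1}{165}\right) 2293 + 24187 = - \frac{2293}{330} + 24187 = \frac{7979417}{330}$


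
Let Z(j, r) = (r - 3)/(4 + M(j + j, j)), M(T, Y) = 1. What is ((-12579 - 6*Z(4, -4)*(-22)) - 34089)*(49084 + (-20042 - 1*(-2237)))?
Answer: -7327543656/5 ≈ -1.4655e+9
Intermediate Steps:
Z(j, r) = -⅗ + r/5 (Z(j, r) = (r - 3)/(4 + 1) = (-3 + r)/5 = (-3 + r)*(⅕) = -⅗ + r/5)
((-12579 - 6*Z(4, -4)*(-22)) - 34089)*(49084 + (-20042 - 1*(-2237))) = ((-12579 - 6*(-⅗ + (⅕)*(-4))*(-22)) - 34089)*(49084 + (-20042 - 1*(-2237))) = ((-12579 - 6*(-⅗ - ⅘)*(-22)) - 34089)*(49084 + (-20042 + 2237)) = ((-12579 - 6*(-7/5)*(-22)) - 34089)*(49084 - 17805) = ((-12579 + (42/5)*(-22)) - 34089)*31279 = ((-12579 - 924/5) - 34089)*31279 = (-63819/5 - 34089)*31279 = -234264/5*31279 = -7327543656/5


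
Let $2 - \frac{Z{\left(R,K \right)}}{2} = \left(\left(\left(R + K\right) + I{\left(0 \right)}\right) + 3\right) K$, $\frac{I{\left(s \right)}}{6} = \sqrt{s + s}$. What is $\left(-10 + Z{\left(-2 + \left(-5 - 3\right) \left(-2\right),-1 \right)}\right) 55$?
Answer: $1430$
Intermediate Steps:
$I{\left(s \right)} = 6 \sqrt{2} \sqrt{s}$ ($I{\left(s \right)} = 6 \sqrt{s + s} = 6 \sqrt{2 s} = 6 \sqrt{2} \sqrt{s}$)
$Z{\left(R,K \right)} = 4 - 2 K \left(3 + K + R\right)$ ($Z{\left(R,K \right)} = 4 - 2 \left(\left(\left(R + K\right) + 6 \sqrt{2} \sqrt{0}\right) + 3\right) K = 4 - 2 \left(\left(\left(K + R\right) + 6 \sqrt{2} \cdot 0\right) + 3\right) K = 4 - 2 \left(\left(\left(K + R\right) + 0\right) + 3\right) K = 4 - 2 \left(\left(K + R\right) + 3\right) K = 4 - 2 \left(3 + K + R\right) K = 4 - 2 K \left(3 + K + R\right)$)
$\left(-10 + Z{\left(-2 + \left(-5 - 3\right) \left(-2\right),-1 \right)}\right) 55 = \left(-10 - \left(-10 + 2 - 2 \left(-2 + \left(-5 - 3\right) \left(-2\right)\right)\right)\right) 55 = \left(-10 + \left(4 + 6 - 2 - - 2 \left(-2 + \left(-5 - 3\right) \left(-2\right)\right)\right)\right) 55 = \left(-10 + \left(4 + 6 - 2 - - 2 \left(-2 - -16\right)\right)\right) 55 = \left(-10 + \left(4 + 6 - 2 - - 2 \left(-2 + 16\right)\right)\right) 55 = \left(-10 + \left(4 + 6 - 2 - \left(-2\right) 14\right)\right) 55 = \left(-10 + \left(4 + 6 - 2 + 28\right)\right) 55 = \left(-10 + 36\right) 55 = 26 \cdot 55 = 1430$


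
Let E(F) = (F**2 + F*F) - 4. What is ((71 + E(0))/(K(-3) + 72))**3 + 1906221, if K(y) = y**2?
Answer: 1013044295224/531441 ≈ 1.9062e+6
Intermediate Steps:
E(F) = -4 + 2*F**2 (E(F) = (F**2 + F**2) - 4 = 2*F**2 - 4 = -4 + 2*F**2)
((71 + E(0))/(K(-3) + 72))**3 + 1906221 = ((71 + (-4 + 2*0**2))/((-3)**2 + 72))**3 + 1906221 = ((71 + (-4 + 2*0))/(9 + 72))**3 + 1906221 = ((71 + (-4 + 0))/81)**3 + 1906221 = ((71 - 4)*(1/81))**3 + 1906221 = (67*(1/81))**3 + 1906221 = (67/81)**3 + 1906221 = 300763/531441 + 1906221 = 1013044295224/531441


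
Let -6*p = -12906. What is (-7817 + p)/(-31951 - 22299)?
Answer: 2833/27125 ≈ 0.10444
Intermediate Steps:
p = 2151 (p = -⅙*(-12906) = 2151)
(-7817 + p)/(-31951 - 22299) = (-7817 + 2151)/(-31951 - 22299) = -5666/(-54250) = -5666*(-1/54250) = 2833/27125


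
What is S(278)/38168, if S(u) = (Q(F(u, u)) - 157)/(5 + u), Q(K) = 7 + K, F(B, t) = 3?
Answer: -147/10801544 ≈ -1.3609e-5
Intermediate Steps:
S(u) = -147/(5 + u) (S(u) = ((7 + 3) - 157)/(5 + u) = (10 - 157)/(5 + u) = -147/(5 + u))
S(278)/38168 = -147/(5 + 278)/38168 = -147/283*(1/38168) = -147*1/283*(1/38168) = -147/283*1/38168 = -147/10801544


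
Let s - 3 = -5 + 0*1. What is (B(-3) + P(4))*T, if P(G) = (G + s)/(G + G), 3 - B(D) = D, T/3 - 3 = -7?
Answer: -75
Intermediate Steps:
T = -12 (T = 9 + 3*(-7) = 9 - 21 = -12)
s = -2 (s = 3 + (-5 + 0*1) = 3 + (-5 + 0) = 3 - 5 = -2)
B(D) = 3 - D
P(G) = (-2 + G)/(2*G) (P(G) = (G - 2)/(G + G) = (-2 + G)/((2*G)) = (-2 + G)*(1/(2*G)) = (-2 + G)/(2*G))
(B(-3) + P(4))*T = ((3 - 1*(-3)) + (½)*(-2 + 4)/4)*(-12) = ((3 + 3) + (½)*(¼)*2)*(-12) = (6 + ¼)*(-12) = (25/4)*(-12) = -75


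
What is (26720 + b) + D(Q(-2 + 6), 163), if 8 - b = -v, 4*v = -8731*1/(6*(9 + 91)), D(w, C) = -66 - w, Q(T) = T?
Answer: 63970469/2400 ≈ 26654.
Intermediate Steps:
v = -8731/2400 (v = (-8731*1/(6*(9 + 91)))/4 = (-8731/(100*6))/4 = (-8731/600)/4 = (-8731*1/600)/4 = (1/4)*(-8731/600) = -8731/2400 ≈ -3.6379)
b = 10469/2400 (b = 8 - (-1)*(-8731)/2400 = 8 - 1*8731/2400 = 8 - 8731/2400 = 10469/2400 ≈ 4.3621)
(26720 + b) + D(Q(-2 + 6), 163) = (26720 + 10469/2400) + (-66 - (-2 + 6)) = 64138469/2400 + (-66 - 1*4) = 64138469/2400 + (-66 - 4) = 64138469/2400 - 70 = 63970469/2400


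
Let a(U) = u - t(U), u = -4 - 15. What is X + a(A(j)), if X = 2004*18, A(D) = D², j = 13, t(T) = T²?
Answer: 7492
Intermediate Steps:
u = -19
a(U) = -19 - U²
X = 36072
X + a(A(j)) = 36072 + (-19 - (13²)²) = 36072 + (-19 - 1*169²) = 36072 + (-19 - 1*28561) = 36072 + (-19 - 28561) = 36072 - 28580 = 7492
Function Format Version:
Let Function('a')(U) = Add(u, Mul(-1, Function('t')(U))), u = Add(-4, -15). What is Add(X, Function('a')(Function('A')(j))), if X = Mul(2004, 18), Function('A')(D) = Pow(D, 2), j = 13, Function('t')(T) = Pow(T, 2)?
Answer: 7492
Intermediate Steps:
u = -19
Function('a')(U) = Add(-19, Mul(-1, Pow(U, 2)))
X = 36072
Add(X, Function('a')(Function('A')(j))) = Add(36072, Add(-19, Mul(-1, Pow(Pow(13, 2), 2)))) = Add(36072, Add(-19, Mul(-1, Pow(169, 2)))) = Add(36072, Add(-19, Mul(-1, 28561))) = Add(36072, Add(-19, -28561)) = Add(36072, -28580) = 7492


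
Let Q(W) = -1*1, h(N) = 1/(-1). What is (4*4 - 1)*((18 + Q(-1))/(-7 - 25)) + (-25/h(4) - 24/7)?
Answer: 3047/224 ≈ 13.603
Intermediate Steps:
h(N) = -1
Q(W) = -1
(4*4 - 1)*((18 + Q(-1))/(-7 - 25)) + (-25/h(4) - 24/7) = (4*4 - 1)*((18 - 1)/(-7 - 25)) + (-25/(-1) - 24/7) = (16 - 1)*(17/(-32)) + (-25*(-1) - 24*1/7) = 15*(17*(-1/32)) + (25 - 24/7) = 15*(-17/32) + 151/7 = -255/32 + 151/7 = 3047/224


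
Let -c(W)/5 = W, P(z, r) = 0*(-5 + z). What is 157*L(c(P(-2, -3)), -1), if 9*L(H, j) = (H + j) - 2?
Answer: -157/3 ≈ -52.333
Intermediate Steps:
P(z, r) = 0
c(W) = -5*W
L(H, j) = -2/9 + H/9 + j/9 (L(H, j) = ((H + j) - 2)/9 = (-2 + H + j)/9 = -2/9 + H/9 + j/9)
157*L(c(P(-2, -3)), -1) = 157*(-2/9 + (-5*0)/9 + (⅑)*(-1)) = 157*(-2/9 + (⅑)*0 - ⅑) = 157*(-2/9 + 0 - ⅑) = 157*(-⅓) = -157/3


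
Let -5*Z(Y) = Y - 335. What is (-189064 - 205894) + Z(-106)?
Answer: -1974349/5 ≈ -3.9487e+5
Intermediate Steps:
Z(Y) = 67 - Y/5 (Z(Y) = -(Y - 335)/5 = -(-335 + Y)/5 = 67 - Y/5)
(-189064 - 205894) + Z(-106) = (-189064 - 205894) + (67 - 1/5*(-106)) = -394958 + (67 + 106/5) = -394958 + 441/5 = -1974349/5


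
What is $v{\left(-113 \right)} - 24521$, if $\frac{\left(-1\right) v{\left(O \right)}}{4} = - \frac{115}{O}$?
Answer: $- \frac{2771333}{113} \approx -24525.0$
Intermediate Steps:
$v{\left(O \right)} = \frac{460}{O}$ ($v{\left(O \right)} = - 4 \left(- \frac{115}{O}\right) = \frac{460}{O}$)
$v{\left(-113 \right)} - 24521 = \frac{460}{-113} - 24521 = 460 \left(- \frac{1}{113}\right) - 24521 = - \frac{460}{113} - 24521 = - \frac{2771333}{113}$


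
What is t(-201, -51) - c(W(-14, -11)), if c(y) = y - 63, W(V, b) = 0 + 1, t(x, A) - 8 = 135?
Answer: 205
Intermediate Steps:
t(x, A) = 143 (t(x, A) = 8 + 135 = 143)
W(V, b) = 1
c(y) = -63 + y
t(-201, -51) - c(W(-14, -11)) = 143 - (-63 + 1) = 143 - 1*(-62) = 143 + 62 = 205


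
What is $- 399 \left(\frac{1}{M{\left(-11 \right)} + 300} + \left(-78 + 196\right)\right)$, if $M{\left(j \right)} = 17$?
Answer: $- \frac{14925393}{317} \approx -47083.0$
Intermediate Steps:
$- 399 \left(\frac{1}{M{\left(-11 \right)} + 300} + \left(-78 + 196\right)\right) = - 399 \left(\frac{1}{17 + 300} + \left(-78 + 196\right)\right) = - 399 \left(\frac{1}{317} + 118\right) = \left(-399\right) \frac{37407}{317} = - \frac{14925393}{317}$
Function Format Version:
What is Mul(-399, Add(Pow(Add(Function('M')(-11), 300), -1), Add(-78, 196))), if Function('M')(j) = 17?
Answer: Rational(-14925393, 317) ≈ -47083.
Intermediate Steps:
Mul(-399, Add(Pow(Add(Function('M')(-11), 300), -1), Add(-78, 196))) = Mul(-399, Add(Pow(Add(17, 300), -1), Add(-78, 196))) = Mul(-399, Add(Pow(317, -1), 118)) = Mul(-399, Add(Rational(1, 317), 118)) = Mul(-399, Rational(37407, 317)) = Rational(-14925393, 317)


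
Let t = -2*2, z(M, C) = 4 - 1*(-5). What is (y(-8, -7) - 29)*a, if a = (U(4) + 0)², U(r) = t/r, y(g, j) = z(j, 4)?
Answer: -20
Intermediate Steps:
z(M, C) = 9 (z(M, C) = 4 + 5 = 9)
t = -4
y(g, j) = 9
U(r) = -4/r
a = 1 (a = (-4/4 + 0)² = (-4*¼ + 0)² = (-1 + 0)² = (-1)² = 1)
(y(-8, -7) - 29)*a = (9 - 29)*1 = -20*1 = -20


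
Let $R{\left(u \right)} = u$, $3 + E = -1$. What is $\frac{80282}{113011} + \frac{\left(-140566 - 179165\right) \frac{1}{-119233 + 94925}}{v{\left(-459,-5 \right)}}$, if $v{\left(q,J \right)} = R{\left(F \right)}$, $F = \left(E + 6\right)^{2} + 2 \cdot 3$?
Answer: $\frac{55648068601}{27470713880} \approx 2.0257$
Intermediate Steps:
$E = -4$ ($E = -3 - 1 = -4$)
$F = 10$ ($F = \left(-4 + 6\right)^{2} + 2 \cdot 3 = 2^{2} + 6 = 4 + 6 = 10$)
$v{\left(q,J \right)} = 10$
$\frac{80282}{113011} + \frac{\left(-140566 - 179165\right) \frac{1}{-119233 + 94925}}{v{\left(-459,-5 \right)}} = \frac{80282}{113011} + \frac{\left(-140566 - 179165\right) \frac{1}{-119233 + 94925}}{10} = 80282 \cdot \frac{1}{113011} + - \frac{319731}{-24308} \cdot \frac{1}{10} = \frac{80282}{113011} + \left(-319731\right) \left(- \frac{1}{24308}\right) \frac{1}{10} = \frac{80282}{113011} + \frac{319731}{24308} \cdot \frac{1}{10} = \frac{80282}{113011} + \frac{319731}{243080} = \frac{55648068601}{27470713880}$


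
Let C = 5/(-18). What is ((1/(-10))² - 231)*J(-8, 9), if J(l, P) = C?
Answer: 23099/360 ≈ 64.164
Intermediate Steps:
C = -5/18 (C = 5*(-1/18) = -5/18 ≈ -0.27778)
J(l, P) = -5/18
((1/(-10))² - 231)*J(-8, 9) = ((1/(-10))² - 231)*(-5/18) = ((-⅒)² - 231)*(-5/18) = (1/100 - 231)*(-5/18) = -23099/100*(-5/18) = 23099/360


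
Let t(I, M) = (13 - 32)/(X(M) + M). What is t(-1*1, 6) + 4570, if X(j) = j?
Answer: 54821/12 ≈ 4568.4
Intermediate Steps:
t(I, M) = -19/(2*M) (t(I, M) = (13 - 32)/(M + M) = -19*1/(2*M) = -19/(2*M))
t(-1*1, 6) + 4570 = -19/2/6 + 4570 = -19/2*⅙ + 4570 = -19/12 + 4570 = 54821/12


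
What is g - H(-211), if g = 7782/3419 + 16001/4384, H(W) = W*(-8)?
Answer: -25212432741/14988896 ≈ -1682.1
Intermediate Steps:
H(W) = -8*W
g = 88823707/14988896 (g = 7782*(1/3419) + 16001*(1/4384) = 7782/3419 + 16001/4384 = 88823707/14988896 ≈ 5.9260)
g - H(-211) = 88823707/14988896 - (-8)*(-211) = 88823707/14988896 - 1*1688 = 88823707/14988896 - 1688 = -25212432741/14988896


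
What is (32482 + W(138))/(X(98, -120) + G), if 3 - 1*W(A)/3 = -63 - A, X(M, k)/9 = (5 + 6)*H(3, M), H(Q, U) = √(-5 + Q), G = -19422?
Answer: -35708426/20957427 - 182017*I*√2/20957427 ≈ -1.7039 - 0.012283*I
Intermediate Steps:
X(M, k) = 99*I*√2 (X(M, k) = 9*((5 + 6)*√(-5 + 3)) = 9*(11*√(-2)) = 9*(11*(I*√2)) = 9*(11*I*√2) = 99*I*√2)
W(A) = 198 + 3*A (W(A) = 9 - 3*(-63 - A) = 9 + (189 + 3*A) = 198 + 3*A)
(32482 + W(138))/(X(98, -120) + G) = (32482 + (198 + 3*138))/(99*I*√2 - 19422) = (32482 + (198 + 414))/(-19422 + 99*I*√2) = (32482 + 612)/(-19422 + 99*I*√2) = 33094/(-19422 + 99*I*√2)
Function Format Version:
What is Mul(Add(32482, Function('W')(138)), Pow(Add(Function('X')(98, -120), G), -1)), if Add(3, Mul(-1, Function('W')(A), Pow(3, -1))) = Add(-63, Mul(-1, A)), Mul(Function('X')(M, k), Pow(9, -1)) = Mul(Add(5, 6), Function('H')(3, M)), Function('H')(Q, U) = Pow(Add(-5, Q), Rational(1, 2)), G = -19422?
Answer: Add(Rational(-35708426, 20957427), Mul(Rational(-182017, 20957427), I, Pow(2, Rational(1, 2)))) ≈ Add(-1.7039, Mul(-0.012283, I))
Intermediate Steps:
Function('X')(M, k) = Mul(99, I, Pow(2, Rational(1, 2))) (Function('X')(M, k) = Mul(9, Mul(Add(5, 6), Pow(Add(-5, 3), Rational(1, 2)))) = Mul(9, Mul(11, Pow(-2, Rational(1, 2)))) = Mul(9, Mul(11, Mul(I, Pow(2, Rational(1, 2))))) = Mul(9, Mul(11, I, Pow(2, Rational(1, 2)))) = Mul(99, I, Pow(2, Rational(1, 2))))
Function('W')(A) = Add(198, Mul(3, A)) (Function('W')(A) = Add(9, Mul(-3, Add(-63, Mul(-1, A)))) = Add(9, Add(189, Mul(3, A))) = Add(198, Mul(3, A)))
Mul(Add(32482, Function('W')(138)), Pow(Add(Function('X')(98, -120), G), -1)) = Mul(Add(32482, Add(198, Mul(3, 138))), Pow(Add(Mul(99, I, Pow(2, Rational(1, 2))), -19422), -1)) = Mul(Add(32482, Add(198, 414)), Pow(Add(-19422, Mul(99, I, Pow(2, Rational(1, 2)))), -1)) = Mul(Add(32482, 612), Pow(Add(-19422, Mul(99, I, Pow(2, Rational(1, 2)))), -1)) = Mul(33094, Pow(Add(-19422, Mul(99, I, Pow(2, Rational(1, 2)))), -1))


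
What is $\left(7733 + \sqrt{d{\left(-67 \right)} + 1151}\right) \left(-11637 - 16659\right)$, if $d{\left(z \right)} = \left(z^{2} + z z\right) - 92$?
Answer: $-218812968 - 28296 \sqrt{10037} \approx -2.2165 \cdot 10^{8}$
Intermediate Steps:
$d{\left(z \right)} = -92 + 2 z^{2}$ ($d{\left(z \right)} = \left(z^{2} + z^{2}\right) - 92 = 2 z^{2} - 92 = -92 + 2 z^{2}$)
$\left(7733 + \sqrt{d{\left(-67 \right)} + 1151}\right) \left(-11637 - 16659\right) = \left(7733 + \sqrt{\left(-92 + 2 \left(-67\right)^{2}\right) + 1151}\right) \left(-11637 - 16659\right) = \left(7733 + \sqrt{\left(-92 + 2 \cdot 4489\right) + 1151}\right) \left(-28296\right) = \left(7733 + \sqrt{\left(-92 + 8978\right) + 1151}\right) \left(-28296\right) = \left(7733 + \sqrt{8886 + 1151}\right) \left(-28296\right) = \left(7733 + \sqrt{10037}\right) \left(-28296\right) = -218812968 - 28296 \sqrt{10037}$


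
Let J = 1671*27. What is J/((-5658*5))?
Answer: -15039/9430 ≈ -1.5948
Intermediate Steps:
J = 45117
J/((-5658*5)) = 45117/((-5658*5)) = 45117/(-28290) = 45117*(-1/28290) = -15039/9430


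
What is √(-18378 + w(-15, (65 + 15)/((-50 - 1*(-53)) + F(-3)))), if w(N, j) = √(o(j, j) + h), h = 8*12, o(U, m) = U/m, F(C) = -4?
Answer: √(-18378 + √97) ≈ 135.53*I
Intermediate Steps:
h = 96
w(N, j) = √97 (w(N, j) = √(j/j + 96) = √(1 + 96) = √97)
√(-18378 + w(-15, (65 + 15)/((-50 - 1*(-53)) + F(-3)))) = √(-18378 + √97)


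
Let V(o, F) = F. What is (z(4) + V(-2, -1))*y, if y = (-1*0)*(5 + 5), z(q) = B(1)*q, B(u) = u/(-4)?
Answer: 0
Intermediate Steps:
B(u) = -u/4 (B(u) = u*(-1/4) = -u/4)
z(q) = -q/4 (z(q) = (-1/4*1)*q = -q/4)
y = 0 (y = 0*10 = 0)
(z(4) + V(-2, -1))*y = (-1/4*4 - 1)*0 = (-1 - 1)*0 = -2*0 = 0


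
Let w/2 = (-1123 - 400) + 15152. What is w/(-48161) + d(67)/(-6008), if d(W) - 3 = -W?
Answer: -20085470/36168911 ≈ -0.55532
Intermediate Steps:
d(W) = 3 - W
w = 27258 (w = 2*((-1123 - 400) + 15152) = 2*(-1523 + 15152) = 2*13629 = 27258)
w/(-48161) + d(67)/(-6008) = 27258/(-48161) + (3 - 1*67)/(-6008) = 27258*(-1/48161) + (3 - 67)*(-1/6008) = -27258/48161 - 64*(-1/6008) = -27258/48161 + 8/751 = -20085470/36168911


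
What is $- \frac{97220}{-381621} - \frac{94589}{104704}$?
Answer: $- \frac{25917825889}{39957245184} \approx -0.64864$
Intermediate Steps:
$- \frac{97220}{-381621} - \frac{94589}{104704} = \left(-97220\right) \left(- \frac{1}{381621}\right) - \frac{94589}{104704} = \frac{97220}{381621} - \frac{94589}{104704} = - \frac{25917825889}{39957245184}$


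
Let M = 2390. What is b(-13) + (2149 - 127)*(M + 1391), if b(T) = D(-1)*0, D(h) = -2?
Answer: 7645182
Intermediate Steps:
b(T) = 0 (b(T) = -2*0 = 0)
b(-13) + (2149 - 127)*(M + 1391) = 0 + (2149 - 127)*(2390 + 1391) = 0 + 2022*3781 = 0 + 7645182 = 7645182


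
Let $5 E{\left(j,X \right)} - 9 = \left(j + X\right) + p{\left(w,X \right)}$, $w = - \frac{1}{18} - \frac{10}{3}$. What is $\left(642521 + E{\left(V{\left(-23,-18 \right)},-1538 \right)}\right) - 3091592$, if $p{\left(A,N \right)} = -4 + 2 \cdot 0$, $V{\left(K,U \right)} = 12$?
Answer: $- \frac{12246876}{5} \approx -2.4494 \cdot 10^{6}$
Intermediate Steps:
$w = - \frac{61}{18}$ ($w = \left(-1\right) \frac{1}{18} - \frac{10}{3} = - \frac{1}{18} - \frac{10}{3} = - \frac{61}{18} \approx -3.3889$)
$p{\left(A,N \right)} = -4$ ($p{\left(A,N \right)} = -4 + 0 = -4$)
$E{\left(j,X \right)} = 1 + \frac{X}{5} + \frac{j}{5}$ ($E{\left(j,X \right)} = \frac{9}{5} + \frac{\left(j + X\right) - 4}{5} = \frac{9}{5} + \frac{\left(X + j\right) - 4}{5} = \frac{9}{5} + \frac{-4 + X + j}{5} = \frac{9}{5} + \left(- \frac{4}{5} + \frac{X}{5} + \frac{j}{5}\right) = 1 + \frac{X}{5} + \frac{j}{5}$)
$\left(642521 + E{\left(V{\left(-23,-18 \right)},-1538 \right)}\right) - 3091592 = \left(642521 + \left(1 + \frac{1}{5} \left(-1538\right) + \frac{1}{5} \cdot 12\right)\right) - 3091592 = \left(642521 + \left(1 - \frac{1538}{5} + \frac{12}{5}\right)\right) - 3091592 = \left(642521 - \frac{1521}{5}\right) - 3091592 = \frac{3211084}{5} - 3091592 = - \frac{12246876}{5}$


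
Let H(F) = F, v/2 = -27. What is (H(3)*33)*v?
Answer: -5346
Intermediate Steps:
v = -54 (v = 2*(-27) = -54)
(H(3)*33)*v = (3*33)*(-54) = 99*(-54) = -5346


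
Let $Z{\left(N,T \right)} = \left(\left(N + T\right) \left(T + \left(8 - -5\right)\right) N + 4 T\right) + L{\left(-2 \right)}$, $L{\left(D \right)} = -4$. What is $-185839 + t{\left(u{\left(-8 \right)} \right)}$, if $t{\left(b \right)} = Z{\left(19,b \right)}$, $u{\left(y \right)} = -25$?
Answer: $-184575$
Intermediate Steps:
$Z{\left(N,T \right)} = -4 + 4 T + N \left(13 + T\right) \left(N + T\right)$ ($Z{\left(N,T \right)} = \left(\left(N + T\right) \left(T + \left(8 - -5\right)\right) N + 4 T\right) - 4 = \left(\left(N + T\right) \left(T + \left(8 + 5\right)\right) N + 4 T\right) - 4 = \left(\left(N + T\right) \left(T + 13\right) N + 4 T\right) - 4 = \left(\left(N + T\right) \left(13 + T\right) N + 4 T\right) - 4 = \left(\left(13 + T\right) \left(N + T\right) N + 4 T\right) - 4 = \left(N \left(13 + T\right) \left(N + T\right) + 4 T\right) - 4 = \left(4 T + N \left(13 + T\right) \left(N + T\right)\right) - 4 = -4 + 4 T + N \left(13 + T\right) \left(N + T\right)$)
$t{\left(b \right)} = 4689 + 19 b^{2} + 612 b$ ($t{\left(b \right)} = -4 + 4 b + 13 \cdot 19^{2} + 19 b^{2} + b 19^{2} + 13 \cdot 19 b = -4 + 4 b + 13 \cdot 361 + 19 b^{2} + b 361 + 247 b = -4 + 4 b + 4693 + 19 b^{2} + 361 b + 247 b = 4689 + 19 b^{2} + 612 b$)
$-185839 + t{\left(u{\left(-8 \right)} \right)} = -185839 + \left(4689 + 19 \left(-25\right)^{2} + 612 \left(-25\right)\right) = -185839 + \left(4689 + 19 \cdot 625 - 15300\right) = -185839 + \left(4689 + 11875 - 15300\right) = -185839 + 1264 = -184575$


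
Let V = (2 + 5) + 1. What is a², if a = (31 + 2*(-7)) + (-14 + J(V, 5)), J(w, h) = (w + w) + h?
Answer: 576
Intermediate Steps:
V = 8 (V = 7 + 1 = 8)
J(w, h) = h + 2*w (J(w, h) = 2*w + h = h + 2*w)
a = 24 (a = (31 + 2*(-7)) + (-14 + (5 + 2*8)) = (31 - 14) + (-14 + (5 + 16)) = 17 + (-14 + 21) = 17 + 7 = 24)
a² = 24² = 576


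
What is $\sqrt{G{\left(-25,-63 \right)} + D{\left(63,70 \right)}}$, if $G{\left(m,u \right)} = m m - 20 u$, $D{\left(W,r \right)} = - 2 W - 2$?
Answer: $\sqrt{1757} \approx 41.917$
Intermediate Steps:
$D{\left(W,r \right)} = -2 - 2 W$
$G{\left(m,u \right)} = m^{2} - 20 u$
$\sqrt{G{\left(-25,-63 \right)} + D{\left(63,70 \right)}} = \sqrt{\left(\left(-25\right)^{2} - -1260\right) - 128} = \sqrt{\left(625 + 1260\right) - 128} = \sqrt{1885 - 128} = \sqrt{1757}$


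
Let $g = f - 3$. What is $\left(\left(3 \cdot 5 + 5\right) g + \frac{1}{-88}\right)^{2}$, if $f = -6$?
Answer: $\frac{250937281}{7744} \approx 32404.0$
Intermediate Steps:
$g = -9$ ($g = -6 - 3 = -9$)
$\left(\left(3 \cdot 5 + 5\right) g + \frac{1}{-88}\right)^{2} = \left(\left(3 \cdot 5 + 5\right) \left(-9\right) + \frac{1}{-88}\right)^{2} = \left(\left(15 + 5\right) \left(-9\right) - \frac{1}{88}\right)^{2} = \left(20 \left(-9\right) - \frac{1}{88}\right)^{2} = \left(-180 - \frac{1}{88}\right)^{2} = \left(- \frac{15841}{88}\right)^{2} = \frac{250937281}{7744}$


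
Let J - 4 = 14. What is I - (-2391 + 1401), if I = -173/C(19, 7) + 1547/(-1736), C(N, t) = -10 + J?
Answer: 29992/31 ≈ 967.48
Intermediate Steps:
J = 18 (J = 4 + 14 = 18)
C(N, t) = 8 (C(N, t) = -10 + 18 = 8)
I = -698/31 (I = -173/8 + 1547/(-1736) = -173*1/8 + 1547*(-1/1736) = -173/8 - 221/248 = -698/31 ≈ -22.516)
I - (-2391 + 1401) = -698/31 - (-2391 + 1401) = -698/31 - 1*(-990) = -698/31 + 990 = 29992/31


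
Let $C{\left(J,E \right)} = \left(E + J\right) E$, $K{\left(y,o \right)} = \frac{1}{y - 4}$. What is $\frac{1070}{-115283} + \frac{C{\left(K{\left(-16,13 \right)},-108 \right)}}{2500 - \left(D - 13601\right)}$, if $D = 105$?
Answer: $\frac{51479369}{71475460} \approx 0.72024$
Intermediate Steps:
$K{\left(y,o \right)} = \frac{1}{-4 + y}$
$C{\left(J,E \right)} = E \left(E + J\right)$
$\frac{1070}{-115283} + \frac{C{\left(K{\left(-16,13 \right)},-108 \right)}}{2500 - \left(D - 13601\right)} = \frac{1070}{-115283} + \frac{\left(-108\right) \left(-108 + \frac{1}{-4 - 16}\right)}{2500 - \left(105 - 13601\right)} = 1070 \left(- \frac{1}{115283}\right) + \frac{\left(-108\right) \left(-108 + \frac{1}{-20}\right)}{2500 - \left(105 - 13601\right)} = - \frac{1070}{115283} + \frac{\left(-108\right) \left(-108 - \frac{1}{20}\right)}{2500 - -13496} = - \frac{1070}{115283} + \frac{\left(-108\right) \left(- \frac{2161}{20}\right)}{2500 + 13496} = - \frac{1070}{115283} + \frac{58347}{5 \cdot 15996} = - \frac{1070}{115283} + \frac{58347}{5} \cdot \frac{1}{15996} = - \frac{1070}{115283} + \frac{19449}{26660} = \frac{51479369}{71475460}$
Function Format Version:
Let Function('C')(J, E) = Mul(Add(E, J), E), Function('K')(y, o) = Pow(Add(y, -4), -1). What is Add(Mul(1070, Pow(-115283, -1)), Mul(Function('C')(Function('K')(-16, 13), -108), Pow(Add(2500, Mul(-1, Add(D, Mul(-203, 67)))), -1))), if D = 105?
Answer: Rational(51479369, 71475460) ≈ 0.72024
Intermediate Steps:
Function('K')(y, o) = Pow(Add(-4, y), -1)
Function('C')(J, E) = Mul(E, Add(E, J))
Add(Mul(1070, Pow(-115283, -1)), Mul(Function('C')(Function('K')(-16, 13), -108), Pow(Add(2500, Mul(-1, Add(D, Mul(-203, 67)))), -1))) = Add(Mul(1070, Pow(-115283, -1)), Mul(Mul(-108, Add(-108, Pow(Add(-4, -16), -1))), Pow(Add(2500, Mul(-1, Add(105, Mul(-203, 67)))), -1))) = Add(Mul(1070, Rational(-1, 115283)), Mul(Mul(-108, Add(-108, Pow(-20, -1))), Pow(Add(2500, Mul(-1, Add(105, -13601))), -1))) = Add(Rational(-1070, 115283), Mul(Mul(-108, Add(-108, Rational(-1, 20))), Pow(Add(2500, Mul(-1, -13496)), -1))) = Add(Rational(-1070, 115283), Mul(Mul(-108, Rational(-2161, 20)), Pow(Add(2500, 13496), -1))) = Add(Rational(-1070, 115283), Mul(Rational(58347, 5), Pow(15996, -1))) = Add(Rational(-1070, 115283), Mul(Rational(58347, 5), Rational(1, 15996))) = Add(Rational(-1070, 115283), Rational(19449, 26660)) = Rational(51479369, 71475460)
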